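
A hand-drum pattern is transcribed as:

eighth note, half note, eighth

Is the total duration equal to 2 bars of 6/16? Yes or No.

Yes

One bar of 6/16 = 3 eighth notes, so 2 bars = 6.
In eighth notes: eighth note = 1; half note = 4; eighth = 1.
Sum: 1 + 4 + 1 = 6.
6 equals 6, so the answer is Yes.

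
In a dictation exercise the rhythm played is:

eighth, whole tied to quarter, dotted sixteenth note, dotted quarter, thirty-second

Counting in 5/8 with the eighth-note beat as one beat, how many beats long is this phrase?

15

One eighth-note beat = 4 thirty-second notes.
Convert each value to thirty-second notes: eighth = 4; whole tied to quarter (whole + quarter) = 40; dotted sixteenth note = 3; dotted quarter = 12; thirty-second = 1.
Adding: 4 + 40 + 3 + 12 + 1 = 60.
60 ÷ 4 = 15 beats.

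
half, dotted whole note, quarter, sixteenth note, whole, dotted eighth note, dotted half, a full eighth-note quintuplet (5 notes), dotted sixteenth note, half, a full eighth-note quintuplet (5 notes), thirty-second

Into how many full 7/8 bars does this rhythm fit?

One bar of 7/8 = 28 thirty-second notes.
Express everything in thirty-second notes: half = 16; dotted whole note = 48; quarter = 8; sixteenth note = 2; whole = 32; dotted eighth note = 6; dotted half = 24; a full eighth-note quintuplet (5 notes) (five quintuplet eighths span one half) = 16; dotted sixteenth note = 3; half = 16; a full eighth-note quintuplet (5 notes) (five quintuplet eighths span one half) = 16; thirty-second = 1.
Adding: 16 + 48 + 8 + 2 + 32 + 6 + 24 + 16 + 3 + 16 + 16 + 1 = 188.
188 ÷ 28 = 6 complete bars with 20 left over.

6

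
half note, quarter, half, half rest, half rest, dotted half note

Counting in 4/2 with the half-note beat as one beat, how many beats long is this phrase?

One half-note beat = 2 quarter notes.
Working in quarter notes: half note = 2; quarter = 1; half = 2; half rest = 2; half rest = 2; dotted half note = 3.
Adding: 2 + 1 + 2 + 2 + 2 + 3 = 12.
12 ÷ 2 = 6 beats.

6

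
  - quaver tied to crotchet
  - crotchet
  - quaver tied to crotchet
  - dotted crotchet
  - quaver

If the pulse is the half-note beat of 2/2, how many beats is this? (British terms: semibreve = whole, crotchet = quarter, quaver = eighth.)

3

One half-note beat = 4 eighth notes.
Each duration in eighth notes: quaver tied to crotchet (quaver + crotchet) = 3; crotchet = 2; quaver tied to crotchet (quaver + crotchet) = 3; dotted crotchet = 3; quaver = 1.
Altogether 3 + 2 + 3 + 3 + 1 = 12.
12 ÷ 4 = 3 beats.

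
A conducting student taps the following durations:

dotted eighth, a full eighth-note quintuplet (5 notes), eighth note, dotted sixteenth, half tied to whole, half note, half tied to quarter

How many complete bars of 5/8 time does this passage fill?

5

One bar of 5/8 = 20 thirty-second notes.
Each duration in thirty-second notes: dotted eighth = 6; a full eighth-note quintuplet (5 notes) (five quintuplet eighths span one half) = 16; eighth note = 4; dotted sixteenth = 3; half tied to whole (half + whole) = 48; half note = 16; half tied to quarter (half + quarter) = 24.
Total: 6 + 16 + 4 + 3 + 48 + 16 + 24 = 117.
117 ÷ 20 = 5 complete bars with 17 left over.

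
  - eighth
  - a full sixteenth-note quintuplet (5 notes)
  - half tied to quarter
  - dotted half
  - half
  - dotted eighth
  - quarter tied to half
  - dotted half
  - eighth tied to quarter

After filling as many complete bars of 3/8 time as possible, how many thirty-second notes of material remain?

10

One bar of 3/8 = 6 sixteenth notes.
Express everything in sixteenth notes: eighth = 2; a full sixteenth-note quintuplet (5 notes) (five quintuplet sixteenths span one quarter) = 4; half tied to quarter (half + quarter) = 12; dotted half = 12; half = 8; dotted eighth = 3; quarter tied to half (quarter + half) = 12; dotted half = 12; eighth tied to quarter (eighth + quarter) = 6.
Altogether 2 + 4 + 12 + 12 + 8 + 3 + 12 + 12 + 6 = 71.
71 ÷ 6 = 11 complete bars with 5 sixteenth notes remaining = 10 thirty-second notes.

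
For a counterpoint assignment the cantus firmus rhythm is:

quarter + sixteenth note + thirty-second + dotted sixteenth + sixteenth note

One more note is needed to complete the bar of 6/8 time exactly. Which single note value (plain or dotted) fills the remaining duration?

The bar of 6/8 = 24 thirty-second notes.
Convert each value to thirty-second notes: quarter = 8; sixteenth note = 2; thirty-second = 1; dotted sixteenth = 3; sixteenth note = 2.
Altogether 8 + 2 + 1 + 3 + 2 = 16.
Remaining: 24 − 16 = 8 thirty-second notes, which is a quarter note.

quarter note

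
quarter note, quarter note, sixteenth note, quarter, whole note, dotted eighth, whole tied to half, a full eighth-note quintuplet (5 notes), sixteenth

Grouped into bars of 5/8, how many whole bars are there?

6

One bar of 5/8 = 10 sixteenth notes.
In sixteenth notes: quarter note = 4; quarter note = 4; sixteenth note = 1; quarter = 4; whole note = 16; dotted eighth = 3; whole tied to half (whole + half) = 24; a full eighth-note quintuplet (5 notes) (five quintuplet eighths span one half) = 8; sixteenth = 1.
Altogether 4 + 4 + 1 + 4 + 16 + 3 + 24 + 8 + 1 = 65.
65 ÷ 10 = 6 complete bars with 5 left over.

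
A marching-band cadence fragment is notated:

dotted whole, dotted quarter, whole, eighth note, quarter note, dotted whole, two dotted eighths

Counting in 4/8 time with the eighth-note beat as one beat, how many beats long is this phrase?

One eighth-note beat = 2 sixteenth notes.
Working in sixteenth notes: dotted whole = 24; dotted quarter = 6; whole = 16; eighth note = 2; quarter note = 4; dotted whole = 24; dotted eighth = 3; dotted eighth = 3.
Sum: 24 + 6 + 16 + 2 + 4 + 24 + 3 + 3 = 82.
82 ÷ 2 = 41 beats.

41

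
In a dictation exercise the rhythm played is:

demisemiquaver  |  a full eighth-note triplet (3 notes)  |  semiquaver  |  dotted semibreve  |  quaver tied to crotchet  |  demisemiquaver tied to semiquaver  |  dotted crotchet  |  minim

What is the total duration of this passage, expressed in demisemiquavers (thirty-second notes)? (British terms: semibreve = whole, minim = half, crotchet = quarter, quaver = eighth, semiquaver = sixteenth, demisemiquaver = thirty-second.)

Each duration in thirty-second notes: demisemiquaver = 1; a full eighth-note triplet (3 notes) (three triplet eighths span one quarter) = 8; semiquaver = 2; dotted semibreve = 48; quaver tied to crotchet (quaver + crotchet) = 12; demisemiquaver tied to semiquaver (demisemiquaver + semiquaver) = 3; dotted crotchet = 12; minim = 16.
Sum: 1 + 8 + 2 + 48 + 12 + 3 + 12 + 16 = 102 thirty-second notes.

102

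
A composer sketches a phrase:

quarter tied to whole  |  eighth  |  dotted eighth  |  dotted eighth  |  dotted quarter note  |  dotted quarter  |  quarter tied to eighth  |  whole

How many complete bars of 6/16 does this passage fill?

One bar of 6/16 = 6 sixteenth notes.
Convert each value to sixteenth notes: quarter tied to whole (quarter + whole) = 20; eighth = 2; dotted eighth = 3; dotted eighth = 3; dotted quarter note = 6; dotted quarter = 6; quarter tied to eighth (quarter + eighth) = 6; whole = 16.
Altogether 20 + 2 + 3 + 3 + 6 + 6 + 6 + 16 = 62.
62 ÷ 6 = 10 complete bars with 2 left over.

10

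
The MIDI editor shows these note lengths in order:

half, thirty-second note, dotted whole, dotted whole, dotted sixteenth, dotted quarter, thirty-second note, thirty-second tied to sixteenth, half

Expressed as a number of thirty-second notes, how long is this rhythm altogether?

148

In thirty-second notes: half = 16; thirty-second note = 1; dotted whole = 48; dotted whole = 48; dotted sixteenth = 3; dotted quarter = 12; thirty-second note = 1; thirty-second tied to sixteenth (thirty-second + sixteenth) = 3; half = 16.
Adding: 16 + 1 + 48 + 48 + 3 + 12 + 1 + 3 + 16 = 148 thirty-second notes.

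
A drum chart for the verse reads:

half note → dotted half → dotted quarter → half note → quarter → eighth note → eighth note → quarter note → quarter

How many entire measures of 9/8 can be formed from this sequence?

One bar of 9/8 = 9 eighth notes.
In eighth notes: half note = 4; dotted half = 6; dotted quarter = 3; half note = 4; quarter = 2; eighth note = 1; eighth note = 1; quarter note = 2; quarter = 2.
Adding: 4 + 6 + 3 + 4 + 2 + 1 + 1 + 2 + 2 = 25.
25 ÷ 9 = 2 complete bars with 7 left over.

2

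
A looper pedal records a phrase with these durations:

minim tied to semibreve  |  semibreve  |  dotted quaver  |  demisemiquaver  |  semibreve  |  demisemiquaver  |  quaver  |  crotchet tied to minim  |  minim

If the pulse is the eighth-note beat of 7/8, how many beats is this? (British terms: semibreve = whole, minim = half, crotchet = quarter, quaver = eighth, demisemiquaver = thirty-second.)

41

One eighth-note beat = 4 thirty-second notes.
Convert each value to thirty-second notes: minim tied to semibreve (minim + semibreve) = 48; semibreve = 32; dotted quaver = 6; demisemiquaver = 1; semibreve = 32; demisemiquaver = 1; quaver = 4; crotchet tied to minim (crotchet + minim) = 24; minim = 16.
Total: 48 + 32 + 6 + 1 + 32 + 1 + 4 + 24 + 16 = 164.
164 ÷ 4 = 41 beats.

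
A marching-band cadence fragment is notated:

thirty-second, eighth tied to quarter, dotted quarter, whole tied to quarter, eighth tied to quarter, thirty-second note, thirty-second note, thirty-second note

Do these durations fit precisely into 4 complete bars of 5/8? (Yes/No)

Yes

One bar of 5/8 = 20 thirty-second notes, so 4 bars = 80.
Convert each value to thirty-second notes: thirty-second = 1; eighth tied to quarter (eighth + quarter) = 12; dotted quarter = 12; whole tied to quarter (whole + quarter) = 40; eighth tied to quarter (eighth + quarter) = 12; thirty-second note = 1; thirty-second note = 1; thirty-second note = 1.
Total: 1 + 12 + 12 + 40 + 12 + 1 + 1 + 1 = 80.
80 equals 80, so the answer is Yes.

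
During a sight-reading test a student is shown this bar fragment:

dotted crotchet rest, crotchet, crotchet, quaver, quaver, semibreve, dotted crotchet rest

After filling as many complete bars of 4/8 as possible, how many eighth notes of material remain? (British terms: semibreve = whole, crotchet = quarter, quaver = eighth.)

0

One bar of 4/8 = 4 eighth notes.
Working in eighth notes: dotted crotchet rest = 3; crotchet = 2; crotchet = 2; quaver = 1; quaver = 1; semibreve = 8; dotted crotchet rest = 3.
Adding: 3 + 2 + 2 + 1 + 1 + 8 + 3 = 20.
20 ÷ 4 = 5 complete bars with 0 eighth notes remaining.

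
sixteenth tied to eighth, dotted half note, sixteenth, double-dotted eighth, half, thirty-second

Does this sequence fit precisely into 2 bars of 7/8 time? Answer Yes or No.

Yes

One bar of 7/8 = 28 thirty-second notes, so 2 bars = 56.
Each duration in thirty-second notes: sixteenth tied to eighth (sixteenth + eighth) = 6; dotted half note = 24; sixteenth = 2; double-dotted eighth = 7; half = 16; thirty-second = 1.
Adding: 6 + 24 + 2 + 7 + 16 + 1 = 56.
56 equals 56, so the answer is Yes.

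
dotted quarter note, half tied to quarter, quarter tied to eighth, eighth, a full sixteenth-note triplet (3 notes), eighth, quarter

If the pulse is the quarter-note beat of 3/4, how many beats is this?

8.5

One quarter-note beat = 2 eighth notes.
Working in eighth notes: dotted quarter note = 3; half tied to quarter (half + quarter) = 6; quarter tied to eighth (quarter + eighth) = 3; eighth = 1; a full sixteenth-note triplet (3 notes) (three triplet sixteenths span one eighth) = 1; eighth = 1; quarter = 2.
Sum: 3 + 6 + 3 + 1 + 1 + 1 + 2 = 17.
17 ÷ 2 = 8.5 beats.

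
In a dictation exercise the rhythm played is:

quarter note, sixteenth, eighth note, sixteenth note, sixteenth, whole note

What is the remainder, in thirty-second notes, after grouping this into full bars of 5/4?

One bar of 5/4 = 20 sixteenth notes.
In sixteenth notes: quarter note = 4; sixteenth = 1; eighth note = 2; sixteenth note = 1; sixteenth = 1; whole note = 16.
Sum: 4 + 1 + 2 + 1 + 1 + 16 = 25.
25 ÷ 20 = 1 complete bar with 5 sixteenth notes remaining = 10 thirty-second notes.

10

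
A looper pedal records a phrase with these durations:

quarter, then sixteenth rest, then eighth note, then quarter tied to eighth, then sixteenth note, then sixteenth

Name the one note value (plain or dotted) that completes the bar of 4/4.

sixteenth note

The bar of 4/4 = 16 sixteenth notes.
Working in sixteenth notes: quarter = 4; sixteenth rest = 1; eighth note = 2; quarter tied to eighth (quarter + eighth) = 6; sixteenth note = 1; sixteenth = 1.
Altogether 4 + 1 + 2 + 6 + 1 + 1 = 15.
Remaining: 16 − 15 = 1 sixteenth note, which is a sixteenth note.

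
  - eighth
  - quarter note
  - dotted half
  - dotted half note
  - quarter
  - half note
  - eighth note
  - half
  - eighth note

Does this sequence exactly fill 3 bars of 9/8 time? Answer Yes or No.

Yes

One bar of 9/8 = 9 eighth notes, so 3 bars = 27.
In eighth notes: eighth = 1; quarter note = 2; dotted half = 6; dotted half note = 6; quarter = 2; half note = 4; eighth note = 1; half = 4; eighth note = 1.
Total: 1 + 2 + 6 + 6 + 2 + 4 + 1 + 4 + 1 = 27.
27 equals 27, so the answer is Yes.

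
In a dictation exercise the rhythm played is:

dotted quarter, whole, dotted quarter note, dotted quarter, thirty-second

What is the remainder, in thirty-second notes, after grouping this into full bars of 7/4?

One bar of 7/4 = 56 thirty-second notes.
Convert each value to thirty-second notes: dotted quarter = 12; whole = 32; dotted quarter note = 12; dotted quarter = 12; thirty-second = 1.
Total: 12 + 32 + 12 + 12 + 1 = 69.
69 ÷ 56 = 1 complete bar with 13 thirty-second notes remaining.

13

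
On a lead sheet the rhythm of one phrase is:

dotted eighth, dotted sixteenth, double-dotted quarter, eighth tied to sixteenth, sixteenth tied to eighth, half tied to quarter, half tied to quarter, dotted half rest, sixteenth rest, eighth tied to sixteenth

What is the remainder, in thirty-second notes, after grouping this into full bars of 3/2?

One bar of 3/2 = 48 thirty-second notes.
Working in thirty-second notes: dotted eighth = 6; dotted sixteenth = 3; double-dotted quarter = 14; eighth tied to sixteenth (eighth + sixteenth) = 6; sixteenth tied to eighth (sixteenth + eighth) = 6; half tied to quarter (half + quarter) = 24; half tied to quarter (half + quarter) = 24; dotted half rest = 24; sixteenth rest = 2; eighth tied to sixteenth (eighth + sixteenth) = 6.
Total: 6 + 3 + 14 + 6 + 6 + 24 + 24 + 24 + 2 + 6 = 115.
115 ÷ 48 = 2 complete bars with 19 thirty-second notes remaining.

19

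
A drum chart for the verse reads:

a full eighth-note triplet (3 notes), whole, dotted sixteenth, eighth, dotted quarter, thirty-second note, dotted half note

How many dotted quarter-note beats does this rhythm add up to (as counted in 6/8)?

One dotted quarter-note beat = 12 thirty-second notes.
Convert each value to thirty-second notes: a full eighth-note triplet (3 notes) (three triplet eighths span one quarter) = 8; whole = 32; dotted sixteenth = 3; eighth = 4; dotted quarter = 12; thirty-second note = 1; dotted half note = 24.
Sum: 8 + 32 + 3 + 4 + 12 + 1 + 24 = 84.
84 ÷ 12 = 7 beats.

7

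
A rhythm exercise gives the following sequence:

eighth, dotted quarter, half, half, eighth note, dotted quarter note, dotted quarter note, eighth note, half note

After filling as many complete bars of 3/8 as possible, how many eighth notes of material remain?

One bar of 3/8 = 3 eighth notes.
Each duration in eighth notes: eighth = 1; dotted quarter = 3; half = 4; half = 4; eighth note = 1; dotted quarter note = 3; dotted quarter note = 3; eighth note = 1; half note = 4.
Altogether 1 + 3 + 4 + 4 + 1 + 3 + 3 + 1 + 4 = 24.
24 ÷ 3 = 8 complete bars with 0 eighth notes remaining.

0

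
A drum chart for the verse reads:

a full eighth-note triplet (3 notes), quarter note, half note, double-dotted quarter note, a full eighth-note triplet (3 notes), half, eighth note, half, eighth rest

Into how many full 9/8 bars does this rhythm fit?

One bar of 9/8 = 18 sixteenth notes.
Express everything in sixteenth notes: a full eighth-note triplet (3 notes) (three triplet eighths span one quarter) = 4; quarter note = 4; half note = 8; double-dotted quarter note = 7; a full eighth-note triplet (3 notes) (three triplet eighths span one quarter) = 4; half = 8; eighth note = 2; half = 8; eighth rest = 2.
Sum: 4 + 4 + 8 + 7 + 4 + 8 + 2 + 8 + 2 = 47.
47 ÷ 18 = 2 complete bars with 11 left over.

2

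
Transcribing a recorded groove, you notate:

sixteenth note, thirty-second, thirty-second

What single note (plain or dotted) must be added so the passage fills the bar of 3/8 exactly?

quarter note

The bar of 3/8 = 12 thirty-second notes.
Express everything in thirty-second notes: sixteenth note = 2; thirty-second = 1; thirty-second = 1.
Total: 2 + 1 + 1 = 4.
Remaining: 12 − 4 = 8 thirty-second notes, which is a quarter note.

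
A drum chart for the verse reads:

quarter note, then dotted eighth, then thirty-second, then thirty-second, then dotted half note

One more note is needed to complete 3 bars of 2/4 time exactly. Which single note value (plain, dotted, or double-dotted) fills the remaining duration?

quarter note

3 bars of 2/4 = 48 thirty-second notes.
Working in thirty-second notes: quarter note = 8; dotted eighth = 6; thirty-second = 1; thirty-second = 1; dotted half note = 24.
Sum: 8 + 6 + 1 + 1 + 24 = 40.
Remaining: 48 − 40 = 8 thirty-second notes, which is a quarter note.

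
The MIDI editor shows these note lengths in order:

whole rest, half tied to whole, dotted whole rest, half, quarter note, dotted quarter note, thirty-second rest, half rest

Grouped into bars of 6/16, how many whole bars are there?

15

One bar of 6/16 = 12 thirty-second notes.
In thirty-second notes: whole rest = 32; half tied to whole (half + whole) = 48; dotted whole rest = 48; half = 16; quarter note = 8; dotted quarter note = 12; thirty-second rest = 1; half rest = 16.
Total: 32 + 48 + 48 + 16 + 8 + 12 + 1 + 16 = 181.
181 ÷ 12 = 15 complete bars with 1 left over.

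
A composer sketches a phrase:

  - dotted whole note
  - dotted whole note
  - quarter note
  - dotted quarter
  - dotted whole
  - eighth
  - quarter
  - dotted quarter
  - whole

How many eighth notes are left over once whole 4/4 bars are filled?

7

One bar of 4/4 = 8 eighth notes.
Express everything in eighth notes: dotted whole note = 12; dotted whole note = 12; quarter note = 2; dotted quarter = 3; dotted whole = 12; eighth = 1; quarter = 2; dotted quarter = 3; whole = 8.
Sum: 12 + 12 + 2 + 3 + 12 + 1 + 2 + 3 + 8 = 55.
55 ÷ 8 = 6 complete bars with 7 eighth notes remaining.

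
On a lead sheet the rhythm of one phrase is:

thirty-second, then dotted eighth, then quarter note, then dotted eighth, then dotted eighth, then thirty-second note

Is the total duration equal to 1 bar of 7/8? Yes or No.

One bar of 7/8 = 28 thirty-second notes.
In thirty-second notes: thirty-second = 1; dotted eighth = 6; quarter note = 8; dotted eighth = 6; dotted eighth = 6; thirty-second note = 1.
Adding: 1 + 6 + 8 + 6 + 6 + 1 = 28.
28 equals 28, so the answer is Yes.

Yes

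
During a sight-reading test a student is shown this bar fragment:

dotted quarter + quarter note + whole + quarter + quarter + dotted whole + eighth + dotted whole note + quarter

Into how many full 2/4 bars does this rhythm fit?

11

One bar of 2/4 = 4 eighth notes.
Each duration in eighth notes: dotted quarter = 3; quarter note = 2; whole = 8; quarter = 2; quarter = 2; dotted whole = 12; eighth = 1; dotted whole note = 12; quarter = 2.
Total: 3 + 2 + 8 + 2 + 2 + 12 + 1 + 12 + 2 = 44.
44 ÷ 4 = 11 complete bars with 0 left over.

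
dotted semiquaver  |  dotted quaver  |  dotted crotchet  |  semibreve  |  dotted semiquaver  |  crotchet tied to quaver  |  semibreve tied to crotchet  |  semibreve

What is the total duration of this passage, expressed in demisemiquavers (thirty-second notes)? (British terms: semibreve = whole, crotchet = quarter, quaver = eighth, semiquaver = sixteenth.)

140

Working in thirty-second notes: dotted semiquaver = 3; dotted quaver = 6; dotted crotchet = 12; semibreve = 32; dotted semiquaver = 3; crotchet tied to quaver (crotchet + quaver) = 12; semibreve tied to crotchet (semibreve + crotchet) = 40; semibreve = 32.
Sum: 3 + 6 + 12 + 32 + 3 + 12 + 40 + 32 = 140 thirty-second notes.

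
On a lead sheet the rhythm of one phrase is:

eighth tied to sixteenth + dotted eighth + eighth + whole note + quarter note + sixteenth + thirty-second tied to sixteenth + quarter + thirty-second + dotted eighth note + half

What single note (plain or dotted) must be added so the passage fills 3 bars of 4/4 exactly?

3 bars of 4/4 = 96 thirty-second notes.
Convert each value to thirty-second notes: eighth tied to sixteenth (eighth + sixteenth) = 6; dotted eighth = 6; eighth = 4; whole note = 32; quarter note = 8; sixteenth = 2; thirty-second tied to sixteenth (thirty-second + sixteenth) = 3; quarter = 8; thirty-second = 1; dotted eighth note = 6; half = 16.
Altogether 6 + 6 + 4 + 32 + 8 + 2 + 3 + 8 + 1 + 6 + 16 = 92.
Remaining: 96 − 92 = 4 thirty-second notes, which is a eighth note.

eighth note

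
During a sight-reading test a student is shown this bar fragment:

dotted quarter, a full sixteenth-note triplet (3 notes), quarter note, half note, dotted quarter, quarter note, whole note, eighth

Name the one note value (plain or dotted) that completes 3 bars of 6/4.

3 bars of 6/4 = 36 eighth notes.
Express everything in eighth notes: dotted quarter = 3; a full sixteenth-note triplet (3 notes) (three triplet sixteenths span one eighth) = 1; quarter note = 2; half note = 4; dotted quarter = 3; quarter note = 2; whole note = 8; eighth = 1.
Adding: 3 + 1 + 2 + 4 + 3 + 2 + 8 + 1 = 24.
Remaining: 36 − 24 = 12 eighth notes, which is a dotted whole note.

dotted whole note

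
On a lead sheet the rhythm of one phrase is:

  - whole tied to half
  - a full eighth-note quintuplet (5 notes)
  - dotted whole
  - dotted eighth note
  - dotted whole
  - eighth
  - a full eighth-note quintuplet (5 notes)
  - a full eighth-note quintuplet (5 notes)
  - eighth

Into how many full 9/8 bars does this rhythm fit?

5

One bar of 9/8 = 18 sixteenth notes.
Working in sixteenth notes: whole tied to half (whole + half) = 24; a full eighth-note quintuplet (5 notes) (five quintuplet eighths span one half) = 8; dotted whole = 24; dotted eighth note = 3; dotted whole = 24; eighth = 2; a full eighth-note quintuplet (5 notes) (five quintuplet eighths span one half) = 8; a full eighth-note quintuplet (5 notes) (five quintuplet eighths span one half) = 8; eighth = 2.
Sum: 24 + 8 + 24 + 3 + 24 + 2 + 8 + 8 + 2 = 103.
103 ÷ 18 = 5 complete bars with 13 left over.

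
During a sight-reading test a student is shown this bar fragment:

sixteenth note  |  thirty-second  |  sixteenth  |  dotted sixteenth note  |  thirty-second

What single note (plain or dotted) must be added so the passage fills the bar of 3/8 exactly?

dotted sixteenth note

The bar of 3/8 = 12 thirty-second notes.
Convert each value to thirty-second notes: sixteenth note = 2; thirty-second = 1; sixteenth = 2; dotted sixteenth note = 3; thirty-second = 1.
Total: 2 + 1 + 2 + 3 + 1 = 9.
Remaining: 12 − 9 = 3 thirty-second notes, which is a dotted sixteenth note.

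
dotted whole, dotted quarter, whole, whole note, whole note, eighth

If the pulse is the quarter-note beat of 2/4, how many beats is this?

One quarter-note beat = 2 eighth notes.
Convert each value to eighth notes: dotted whole = 12; dotted quarter = 3; whole = 8; whole note = 8; whole note = 8; eighth = 1.
Altogether 12 + 3 + 8 + 8 + 8 + 1 = 40.
40 ÷ 2 = 20 beats.

20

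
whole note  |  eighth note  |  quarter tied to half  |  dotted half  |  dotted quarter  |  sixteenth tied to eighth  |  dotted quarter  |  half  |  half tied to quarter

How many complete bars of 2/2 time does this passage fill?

4

One bar of 2/2 = 16 sixteenth notes.
In sixteenth notes: whole note = 16; eighth note = 2; quarter tied to half (quarter + half) = 12; dotted half = 12; dotted quarter = 6; sixteenth tied to eighth (sixteenth + eighth) = 3; dotted quarter = 6; half = 8; half tied to quarter (half + quarter) = 12.
Altogether 16 + 2 + 12 + 12 + 6 + 3 + 6 + 8 + 12 = 77.
77 ÷ 16 = 4 complete bars with 13 left over.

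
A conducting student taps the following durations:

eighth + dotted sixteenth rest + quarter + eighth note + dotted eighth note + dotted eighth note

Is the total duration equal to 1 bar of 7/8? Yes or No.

No

One bar of 7/8 = 28 thirty-second notes.
Working in thirty-second notes: eighth = 4; dotted sixteenth rest = 3; quarter = 8; eighth note = 4; dotted eighth note = 6; dotted eighth note = 6.
Total: 4 + 3 + 8 + 4 + 6 + 6 = 31.
31 exceeds 28, so the answer is No.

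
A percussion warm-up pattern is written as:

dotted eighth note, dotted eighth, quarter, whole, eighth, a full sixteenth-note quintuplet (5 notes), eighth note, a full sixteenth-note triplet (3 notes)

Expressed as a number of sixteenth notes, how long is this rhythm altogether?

36

Convert each value to sixteenth notes: dotted eighth note = 3; dotted eighth = 3; quarter = 4; whole = 16; eighth = 2; a full sixteenth-note quintuplet (5 notes) (five quintuplet sixteenths span one quarter) = 4; eighth note = 2; a full sixteenth-note triplet (3 notes) (three triplet sixteenths span one eighth) = 2.
Total: 3 + 3 + 4 + 16 + 2 + 4 + 2 + 2 = 36 sixteenth notes.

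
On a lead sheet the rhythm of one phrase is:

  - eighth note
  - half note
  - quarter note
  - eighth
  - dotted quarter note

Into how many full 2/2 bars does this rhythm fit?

One bar of 2/2 = 8 eighth notes.
In eighth notes: eighth note = 1; half note = 4; quarter note = 2; eighth = 1; dotted quarter note = 3.
Total: 1 + 4 + 2 + 1 + 3 = 11.
11 ÷ 8 = 1 complete bar with 3 left over.

1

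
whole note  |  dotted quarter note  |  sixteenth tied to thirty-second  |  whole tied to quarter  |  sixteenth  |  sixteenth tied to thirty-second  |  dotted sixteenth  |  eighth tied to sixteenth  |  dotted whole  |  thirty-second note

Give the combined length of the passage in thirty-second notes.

Convert each value to thirty-second notes: whole note = 32; dotted quarter note = 12; sixteenth tied to thirty-second (sixteenth + thirty-second) = 3; whole tied to quarter (whole + quarter) = 40; sixteenth = 2; sixteenth tied to thirty-second (sixteenth + thirty-second) = 3; dotted sixteenth = 3; eighth tied to sixteenth (eighth + sixteenth) = 6; dotted whole = 48; thirty-second note = 1.
Sum: 32 + 12 + 3 + 40 + 2 + 3 + 3 + 6 + 48 + 1 = 150 thirty-second notes.

150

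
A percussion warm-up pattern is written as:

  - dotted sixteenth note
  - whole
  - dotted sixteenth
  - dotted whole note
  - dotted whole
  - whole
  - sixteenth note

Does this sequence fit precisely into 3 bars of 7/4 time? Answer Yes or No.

One bar of 7/4 = 56 thirty-second notes, so 3 bars = 168.
In thirty-second notes: dotted sixteenth note = 3; whole = 32; dotted sixteenth = 3; dotted whole note = 48; dotted whole = 48; whole = 32; sixteenth note = 2.
Altogether 3 + 32 + 3 + 48 + 48 + 32 + 2 = 168.
168 equals 168, so the answer is Yes.

Yes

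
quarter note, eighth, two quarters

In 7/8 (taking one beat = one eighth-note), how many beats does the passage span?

One eighth-note beat = 2 sixteenth notes.
In sixteenth notes: quarter note = 4; eighth = 2; quarter = 4; quarter = 4.
Adding: 4 + 2 + 4 + 4 = 14.
14 ÷ 2 = 7 beats.

7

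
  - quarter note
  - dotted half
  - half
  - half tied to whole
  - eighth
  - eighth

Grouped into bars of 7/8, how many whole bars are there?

One bar of 7/8 = 7 eighth notes.
Each duration in eighth notes: quarter note = 2; dotted half = 6; half = 4; half tied to whole (half + whole) = 12; eighth = 1; eighth = 1.
Adding: 2 + 6 + 4 + 12 + 1 + 1 = 26.
26 ÷ 7 = 3 complete bars with 5 left over.

3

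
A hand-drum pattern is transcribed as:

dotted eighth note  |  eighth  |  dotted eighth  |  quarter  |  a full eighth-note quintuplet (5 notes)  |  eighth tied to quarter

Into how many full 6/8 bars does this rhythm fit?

2

One bar of 6/8 = 12 sixteenth notes.
Each duration in sixteenth notes: dotted eighth note = 3; eighth = 2; dotted eighth = 3; quarter = 4; a full eighth-note quintuplet (5 notes) (five quintuplet eighths span one half) = 8; eighth tied to quarter (eighth + quarter) = 6.
Total: 3 + 2 + 3 + 4 + 8 + 6 = 26.
26 ÷ 12 = 2 complete bars with 2 left over.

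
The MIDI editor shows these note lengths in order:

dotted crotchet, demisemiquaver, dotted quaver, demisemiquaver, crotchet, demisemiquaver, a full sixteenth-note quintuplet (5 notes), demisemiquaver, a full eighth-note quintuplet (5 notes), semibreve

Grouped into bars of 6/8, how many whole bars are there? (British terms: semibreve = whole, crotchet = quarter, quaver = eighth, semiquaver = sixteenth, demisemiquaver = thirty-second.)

3

One bar of 6/8 = 24 thirty-second notes.
Each duration in thirty-second notes: dotted crotchet = 12; demisemiquaver = 1; dotted quaver = 6; demisemiquaver = 1; crotchet = 8; demisemiquaver = 1; a full sixteenth-note quintuplet (5 notes) (five quintuplet sixteenths span one quarter) = 8; demisemiquaver = 1; a full eighth-note quintuplet (5 notes) (five quintuplet eighths span one half) = 16; semibreve = 32.
Total: 12 + 1 + 6 + 1 + 8 + 1 + 8 + 1 + 16 + 32 = 86.
86 ÷ 24 = 3 complete bars with 14 left over.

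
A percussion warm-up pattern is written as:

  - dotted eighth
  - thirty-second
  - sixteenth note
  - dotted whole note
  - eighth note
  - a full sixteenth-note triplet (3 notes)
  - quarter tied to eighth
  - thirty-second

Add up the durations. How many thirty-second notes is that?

78

Convert each value to thirty-second notes: dotted eighth = 6; thirty-second = 1; sixteenth note = 2; dotted whole note = 48; eighth note = 4; a full sixteenth-note triplet (3 notes) (three triplet sixteenths span one eighth) = 4; quarter tied to eighth (quarter + eighth) = 12; thirty-second = 1.
Sum: 6 + 1 + 2 + 48 + 4 + 4 + 12 + 1 = 78 thirty-second notes.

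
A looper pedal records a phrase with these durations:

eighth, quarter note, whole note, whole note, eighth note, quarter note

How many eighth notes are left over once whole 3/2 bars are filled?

One bar of 3/2 = 12 eighth notes.
Each duration in eighth notes: eighth = 1; quarter note = 2; whole note = 8; whole note = 8; eighth note = 1; quarter note = 2.
Adding: 1 + 2 + 8 + 8 + 1 + 2 = 22.
22 ÷ 12 = 1 complete bar with 10 eighth notes remaining.

10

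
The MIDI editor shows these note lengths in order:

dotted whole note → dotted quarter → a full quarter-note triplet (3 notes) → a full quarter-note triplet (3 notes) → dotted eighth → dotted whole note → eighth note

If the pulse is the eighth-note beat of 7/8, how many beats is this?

One eighth-note beat = 2 sixteenth notes.
Express everything in sixteenth notes: dotted whole note = 24; dotted quarter = 6; a full quarter-note triplet (3 notes) (three triplet quarters span one half) = 8; a full quarter-note triplet (3 notes) (three triplet quarters span one half) = 8; dotted eighth = 3; dotted whole note = 24; eighth note = 2.
Sum: 24 + 6 + 8 + 8 + 3 + 24 + 2 = 75.
75 ÷ 2 = 37.5 beats.

37.5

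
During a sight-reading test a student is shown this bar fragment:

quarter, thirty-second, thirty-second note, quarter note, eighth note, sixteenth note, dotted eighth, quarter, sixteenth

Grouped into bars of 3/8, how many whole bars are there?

3

One bar of 3/8 = 12 thirty-second notes.
Working in thirty-second notes: quarter = 8; thirty-second = 1; thirty-second note = 1; quarter note = 8; eighth note = 4; sixteenth note = 2; dotted eighth = 6; quarter = 8; sixteenth = 2.
Adding: 8 + 1 + 1 + 8 + 4 + 2 + 6 + 8 + 2 = 40.
40 ÷ 12 = 3 complete bars with 4 left over.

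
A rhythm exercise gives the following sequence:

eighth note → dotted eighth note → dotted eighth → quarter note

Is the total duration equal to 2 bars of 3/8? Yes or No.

One bar of 3/8 = 6 sixteenth notes, so 2 bars = 12.
Each duration in sixteenth notes: eighth note = 2; dotted eighth note = 3; dotted eighth = 3; quarter note = 4.
Altogether 2 + 3 + 3 + 4 = 12.
12 equals 12, so the answer is Yes.

Yes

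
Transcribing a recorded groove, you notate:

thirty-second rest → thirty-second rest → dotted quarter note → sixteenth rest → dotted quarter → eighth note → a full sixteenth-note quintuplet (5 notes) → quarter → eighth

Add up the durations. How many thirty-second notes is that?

In thirty-second notes: thirty-second rest = 1; thirty-second rest = 1; dotted quarter note = 12; sixteenth rest = 2; dotted quarter = 12; eighth note = 4; a full sixteenth-note quintuplet (5 notes) (five quintuplet sixteenths span one quarter) = 8; quarter = 8; eighth = 4.
Total: 1 + 1 + 12 + 2 + 12 + 4 + 8 + 8 + 4 = 52 thirty-second notes.

52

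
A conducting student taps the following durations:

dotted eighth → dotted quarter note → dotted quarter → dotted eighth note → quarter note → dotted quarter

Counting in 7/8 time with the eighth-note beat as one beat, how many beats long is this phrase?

One eighth-note beat = 2 sixteenth notes.
Working in sixteenth notes: dotted eighth = 3; dotted quarter note = 6; dotted quarter = 6; dotted eighth note = 3; quarter note = 4; dotted quarter = 6.
Total: 3 + 6 + 6 + 3 + 4 + 6 = 28.
28 ÷ 2 = 14 beats.

14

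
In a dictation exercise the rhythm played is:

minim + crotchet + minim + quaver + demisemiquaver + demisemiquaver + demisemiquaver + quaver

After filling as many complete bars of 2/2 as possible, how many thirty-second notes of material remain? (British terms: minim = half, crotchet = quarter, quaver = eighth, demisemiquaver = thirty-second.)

19

One bar of 2/2 = 32 thirty-second notes.
Express everything in thirty-second notes: minim = 16; crotchet = 8; minim = 16; quaver = 4; demisemiquaver = 1; demisemiquaver = 1; demisemiquaver = 1; quaver = 4.
Adding: 16 + 8 + 16 + 4 + 1 + 1 + 1 + 4 = 51.
51 ÷ 32 = 1 complete bar with 19 thirty-second notes remaining.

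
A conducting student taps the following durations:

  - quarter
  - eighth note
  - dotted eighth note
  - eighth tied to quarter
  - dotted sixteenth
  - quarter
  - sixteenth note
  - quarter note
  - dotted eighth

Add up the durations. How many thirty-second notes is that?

57

Each duration in thirty-second notes: quarter = 8; eighth note = 4; dotted eighth note = 6; eighth tied to quarter (eighth + quarter) = 12; dotted sixteenth = 3; quarter = 8; sixteenth note = 2; quarter note = 8; dotted eighth = 6.
Adding: 8 + 4 + 6 + 12 + 3 + 8 + 2 + 8 + 6 = 57 thirty-second notes.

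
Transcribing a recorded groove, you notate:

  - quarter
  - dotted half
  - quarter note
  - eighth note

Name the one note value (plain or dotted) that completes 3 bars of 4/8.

eighth note

3 bars of 4/8 = 12 eighth notes.
In eighth notes: quarter = 2; dotted half = 6; quarter note = 2; eighth note = 1.
Adding: 2 + 6 + 2 + 1 = 11.
Remaining: 12 − 11 = 1 eighth note, which is a eighth note.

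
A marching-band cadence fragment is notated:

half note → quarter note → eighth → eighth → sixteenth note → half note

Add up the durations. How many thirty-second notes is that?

50

Express everything in thirty-second notes: half note = 16; quarter note = 8; eighth = 4; eighth = 4; sixteenth note = 2; half note = 16.
Altogether 16 + 8 + 4 + 4 + 2 + 16 = 50 thirty-second notes.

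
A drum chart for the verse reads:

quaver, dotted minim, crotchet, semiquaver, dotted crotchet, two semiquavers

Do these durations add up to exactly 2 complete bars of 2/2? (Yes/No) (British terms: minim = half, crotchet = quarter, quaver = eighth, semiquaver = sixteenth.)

No

One bar of 2/2 = 16 sixteenth notes, so 2 bars = 32.
Each duration in sixteenth notes: quaver = 2; dotted minim = 12; crotchet = 4; semiquaver = 1; dotted crotchet = 6; semiquaver = 1; semiquaver = 1.
Sum: 2 + 12 + 4 + 1 + 6 + 1 + 1 = 27.
27 falls short of 32, so the answer is No.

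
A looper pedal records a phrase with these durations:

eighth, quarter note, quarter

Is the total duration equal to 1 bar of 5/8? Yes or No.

One bar of 5/8 = 5 eighth notes.
Each duration in eighth notes: eighth = 1; quarter note = 2; quarter = 2.
Adding: 1 + 2 + 2 = 5.
5 equals 5, so the answer is Yes.

Yes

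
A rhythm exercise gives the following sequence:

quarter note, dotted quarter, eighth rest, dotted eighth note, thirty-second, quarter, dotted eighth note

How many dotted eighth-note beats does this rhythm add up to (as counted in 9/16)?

7.5

One dotted eighth-note beat = 6 thirty-second notes.
Express everything in thirty-second notes: quarter note = 8; dotted quarter = 12; eighth rest = 4; dotted eighth note = 6; thirty-second = 1; quarter = 8; dotted eighth note = 6.
Total: 8 + 12 + 4 + 6 + 1 + 8 + 6 = 45.
45 ÷ 6 = 7.5 beats.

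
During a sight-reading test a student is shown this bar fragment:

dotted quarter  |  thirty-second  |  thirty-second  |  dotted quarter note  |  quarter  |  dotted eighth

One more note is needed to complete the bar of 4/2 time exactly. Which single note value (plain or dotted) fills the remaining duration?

dotted half note

The bar of 4/2 = 64 thirty-second notes.
Express everything in thirty-second notes: dotted quarter = 12; thirty-second = 1; thirty-second = 1; dotted quarter note = 12; quarter = 8; dotted eighth = 6.
Adding: 12 + 1 + 1 + 12 + 8 + 6 = 40.
Remaining: 64 − 40 = 24 thirty-second notes, which is a dotted half note.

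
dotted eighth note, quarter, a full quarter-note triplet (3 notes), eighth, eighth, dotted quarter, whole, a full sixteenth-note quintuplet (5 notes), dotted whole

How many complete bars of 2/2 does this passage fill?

One bar of 2/2 = 16 sixteenth notes.
Working in sixteenth notes: dotted eighth note = 3; quarter = 4; a full quarter-note triplet (3 notes) (three triplet quarters span one half) = 8; eighth = 2; eighth = 2; dotted quarter = 6; whole = 16; a full sixteenth-note quintuplet (5 notes) (five quintuplet sixteenths span one quarter) = 4; dotted whole = 24.
Altogether 3 + 4 + 8 + 2 + 2 + 6 + 16 + 4 + 24 = 69.
69 ÷ 16 = 4 complete bars with 5 left over.

4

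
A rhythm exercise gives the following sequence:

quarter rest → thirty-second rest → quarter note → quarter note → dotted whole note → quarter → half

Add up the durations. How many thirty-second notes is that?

97

Each duration in thirty-second notes: quarter rest = 8; thirty-second rest = 1; quarter note = 8; quarter note = 8; dotted whole note = 48; quarter = 8; half = 16.
Total: 8 + 1 + 8 + 8 + 48 + 8 + 16 = 97 thirty-second notes.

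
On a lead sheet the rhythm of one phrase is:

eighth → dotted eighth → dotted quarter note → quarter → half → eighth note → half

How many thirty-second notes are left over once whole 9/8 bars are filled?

30

One bar of 9/8 = 18 sixteenth notes.
Convert each value to sixteenth notes: eighth = 2; dotted eighth = 3; dotted quarter note = 6; quarter = 4; half = 8; eighth note = 2; half = 8.
Adding: 2 + 3 + 6 + 4 + 8 + 2 + 8 = 33.
33 ÷ 18 = 1 complete bar with 15 sixteenth notes remaining = 30 thirty-second notes.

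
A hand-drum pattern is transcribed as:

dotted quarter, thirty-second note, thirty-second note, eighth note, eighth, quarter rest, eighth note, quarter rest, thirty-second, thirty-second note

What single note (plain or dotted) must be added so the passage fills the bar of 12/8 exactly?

The bar of 12/8 = 48 thirty-second notes.
Each duration in thirty-second notes: dotted quarter = 12; thirty-second note = 1; thirty-second note = 1; eighth note = 4; eighth = 4; quarter rest = 8; eighth note = 4; quarter rest = 8; thirty-second = 1; thirty-second note = 1.
Altogether 12 + 1 + 1 + 4 + 4 + 8 + 4 + 8 + 1 + 1 = 44.
Remaining: 48 − 44 = 4 thirty-second notes, which is a eighth note.

eighth note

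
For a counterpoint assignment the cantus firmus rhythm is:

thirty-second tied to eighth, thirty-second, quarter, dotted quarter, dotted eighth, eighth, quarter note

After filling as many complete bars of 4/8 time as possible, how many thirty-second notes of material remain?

12

One bar of 4/8 = 16 thirty-second notes.
Express everything in thirty-second notes: thirty-second tied to eighth (thirty-second + eighth) = 5; thirty-second = 1; quarter = 8; dotted quarter = 12; dotted eighth = 6; eighth = 4; quarter note = 8.
Adding: 5 + 1 + 8 + 12 + 6 + 4 + 8 = 44.
44 ÷ 16 = 2 complete bars with 12 thirty-second notes remaining.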